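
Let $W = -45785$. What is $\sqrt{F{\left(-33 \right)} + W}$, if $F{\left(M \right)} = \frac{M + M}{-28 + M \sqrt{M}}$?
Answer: $\sqrt{\frac{1281914 + 1510905 i \sqrt{33}}{-28 - 33 i \sqrt{33}}} \approx 0.0008 - 213.97 i$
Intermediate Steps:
$F{\left(M \right)} = \frac{2 M}{-28 + M^{\frac{3}{2}}}$
$\sqrt{F{\left(-33 \right)} + W} = \sqrt{2 \left(-33\right) \frac{1}{-28 + \left(-33\right)^{\frac{3}{2}}} - 45785} = \sqrt{2 \left(-33\right) \frac{1}{-28 - 33 i \sqrt{33}} - 45785} = \sqrt{- \frac{66}{-28 - 33 i \sqrt{33}} - 45785} = \sqrt{-45785 - \frac{66}{-28 - 33 i \sqrt{33}}}$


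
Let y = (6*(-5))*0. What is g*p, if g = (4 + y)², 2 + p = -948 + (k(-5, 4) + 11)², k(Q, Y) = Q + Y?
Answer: -13600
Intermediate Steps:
y = 0 (y = -30*0 = 0)
p = -850 (p = -2 + (-948 + ((-5 + 4) + 11)²) = -2 + (-948 + (-1 + 11)²) = -2 + (-948 + 10²) = -2 + (-948 + 100) = -2 - 848 = -850)
g = 16 (g = (4 + 0)² = 4² = 16)
g*p = 16*(-850) = -13600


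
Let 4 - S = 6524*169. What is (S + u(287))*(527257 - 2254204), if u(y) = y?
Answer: 1903553234955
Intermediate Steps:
S = -1102552 (S = 4 - 6524*169 = 4 - 1*1102556 = 4 - 1102556 = -1102552)
(S + u(287))*(527257 - 2254204) = (-1102552 + 287)*(527257 - 2254204) = -1102265*(-1726947) = 1903553234955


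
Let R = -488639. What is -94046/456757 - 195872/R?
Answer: 43511363710/223189283723 ≈ 0.19495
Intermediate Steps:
-94046/456757 - 195872/R = -94046/456757 - 195872/(-488639) = -94046*1/456757 - 195872*(-1/488639) = -94046/456757 + 195872/488639 = 43511363710/223189283723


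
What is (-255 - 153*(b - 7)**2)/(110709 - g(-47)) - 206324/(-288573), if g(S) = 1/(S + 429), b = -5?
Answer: 6268809748906/12203993705601 ≈ 0.51367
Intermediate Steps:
g(S) = 1/(429 + S)
(-255 - 153*(b - 7)**2)/(110709 - g(-47)) - 206324/(-288573) = (-255 - 153*(-5 - 7)**2)/(110709 - 1/(429 - 47)) - 206324/(-288573) = (-255 - 153*(-12)**2)/(110709 - 1/382) - 206324*(-1/288573) = (-255 - 153*144)/(110709 - 1*1/382) + 206324/288573 = (-255 - 22032)/(110709 - 1/382) + 206324/288573 = -22287/42290837/382 + 206324/288573 = -22287*382/42290837 + 206324/288573 = -8513634/42290837 + 206324/288573 = 6268809748906/12203993705601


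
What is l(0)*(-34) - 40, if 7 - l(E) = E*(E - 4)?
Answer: -278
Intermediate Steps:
l(E) = 7 - E*(-4 + E) (l(E) = 7 - E*(E - 4) = 7 - E*(-4 + E))
l(0)*(-34) - 40 = (7 - 1*0² + 4*0)*(-34) - 40 = (7 - 1*0 + 0)*(-34) - 40 = (7 + 0 + 0)*(-34) - 40 = 7*(-34) - 40 = -238 - 40 = -278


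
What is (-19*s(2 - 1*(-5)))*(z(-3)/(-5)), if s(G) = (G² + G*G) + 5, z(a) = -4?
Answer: -7828/5 ≈ -1565.6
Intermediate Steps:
s(G) = 5 + 2*G² (s(G) = (G² + G²) + 5 = 2*G² + 5 = 5 + 2*G²)
(-19*s(2 - 1*(-5)))*(z(-3)/(-5)) = (-19*(5 + 2*(2 - 1*(-5))²))*(-4/(-5)) = (-19*(5 + 2*(2 + 5)²))*(-4*(-⅕)) = -19*(5 + 2*7²)*(⅘) = -19*(5 + 2*49)*(⅘) = -19*(5 + 98)*(⅘) = -19*103*(⅘) = -1957*⅘ = -7828/5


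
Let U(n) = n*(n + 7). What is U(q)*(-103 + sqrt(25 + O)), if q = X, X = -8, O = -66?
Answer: -824 + 8*I*sqrt(41) ≈ -824.0 + 51.225*I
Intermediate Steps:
q = -8
U(n) = n*(7 + n)
U(q)*(-103 + sqrt(25 + O)) = (-8*(7 - 8))*(-103 + sqrt(25 - 66)) = (-8*(-1))*(-103 + sqrt(-41)) = 8*(-103 + I*sqrt(41)) = -824 + 8*I*sqrt(41)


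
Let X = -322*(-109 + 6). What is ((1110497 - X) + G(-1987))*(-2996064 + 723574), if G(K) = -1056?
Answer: -2445824174750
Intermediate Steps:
X = 33166 (X = -322*(-103) = 33166)
((1110497 - X) + G(-1987))*(-2996064 + 723574) = ((1110497 - 1*33166) - 1056)*(-2996064 + 723574) = ((1110497 - 33166) - 1056)*(-2272490) = (1077331 - 1056)*(-2272490) = 1076275*(-2272490) = -2445824174750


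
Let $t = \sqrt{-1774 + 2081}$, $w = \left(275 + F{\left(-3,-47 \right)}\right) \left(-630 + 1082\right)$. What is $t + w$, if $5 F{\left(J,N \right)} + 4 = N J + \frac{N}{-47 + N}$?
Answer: $136730 + \sqrt{307} \approx 1.3675 \cdot 10^{5}$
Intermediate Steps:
$F{\left(J,N \right)} = - \frac{4}{5} + \frac{J N}{5} + \frac{N}{5 \left(-47 + N\right)}$ ($F{\left(J,N \right)} = - \frac{4}{5} + \frac{N J + \frac{N}{-47 + N}}{5} = - \frac{4}{5} + \frac{J N + \frac{N}{-47 + N}}{5} = - \frac{4}{5} + \left(\frac{J N}{5} + \frac{N}{5 \left(-47 + N\right)}\right) = - \frac{4}{5} + \frac{J N}{5} + \frac{N}{5 \left(-47 + N\right)}$)
$w = 136730$ ($w = \left(275 + \frac{188 - -141 - 3 \left(-47\right)^{2} - \left(-141\right) \left(-47\right)}{5 \left(-47 - 47\right)}\right) \left(-630 + 1082\right) = \left(275 + \frac{188 + 141 - 6627 - 6627}{5 \left(-94\right)}\right) 452 = \left(275 + \frac{1}{5} \left(- \frac{1}{94}\right) \left(188 + 141 - 6627 - 6627\right)\right) 452 = \left(275 + \frac{1}{5} \left(- \frac{1}{94}\right) \left(-12925\right)\right) 452 = \left(275 + \frac{55}{2}\right) 452 = \frac{605}{2} \cdot 452 = 136730$)
$t = \sqrt{307} \approx 17.521$
$t + w = \sqrt{307} + 136730 = 136730 + \sqrt{307}$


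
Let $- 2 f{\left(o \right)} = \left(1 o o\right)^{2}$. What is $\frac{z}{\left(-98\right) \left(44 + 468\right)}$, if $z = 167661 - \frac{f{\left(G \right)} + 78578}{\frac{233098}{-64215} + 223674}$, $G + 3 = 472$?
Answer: $- \frac{7923121552203939}{1441355054669824} \approx -5.497$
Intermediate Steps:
$G = 469$ ($G = -3 + 472 = 469$)
$f{\left(o \right)} = - \frac{o^{4}}{2}$ ($f{\left(o \right)} = - \frac{\left(1 o o\right)^{2}}{2} = - \frac{\left(o o\right)^{2}}{2} = - \frac{\left(o^{2}\right)^{2}}{2} = - \frac{o^{4}}{2}$)
$z = \frac{7923121552203939}{28725985624}$ ($z = 167661 - \frac{- \frac{469^{4}}{2} + 78578}{\frac{233098}{-64215} + 223674} = 167661 - \frac{\left(- \frac{1}{2}\right) 48382841521 + 78578}{233098 \left(- \frac{1}{64215}\right) + 223674} = 167661 - \frac{- \frac{48382841521}{2} + 78578}{- \frac{233098}{64215} + 223674} = 167661 - - \frac{48382684365}{2 \cdot \frac{14362992812}{64215}} = 167661 - \left(- \frac{48382684365}{2}\right) \frac{64215}{14362992812} = 167661 - - \frac{3106894076498475}{28725985624} = 167661 + \frac{3106894076498475}{28725985624} = \frac{7923121552203939}{28725985624} \approx 2.7582 \cdot 10^{5}$)
$\frac{z}{\left(-98\right) \left(44 + 468\right)} = \frac{7923121552203939}{28725985624 \left(- 98 \left(44 + 468\right)\right)} = \frac{7923121552203939}{28725985624 \left(\left(-98\right) 512\right)} = \frac{7923121552203939}{28725985624 \left(-50176\right)} = \frac{7923121552203939}{28725985624} \left(- \frac{1}{50176}\right) = - \frac{7923121552203939}{1441355054669824}$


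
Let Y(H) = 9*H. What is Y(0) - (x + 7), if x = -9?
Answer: 2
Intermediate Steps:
Y(0) - (x + 7) = 9*0 - (-9 + 7) = 0 - 1*(-2) = 0 + 2 = 2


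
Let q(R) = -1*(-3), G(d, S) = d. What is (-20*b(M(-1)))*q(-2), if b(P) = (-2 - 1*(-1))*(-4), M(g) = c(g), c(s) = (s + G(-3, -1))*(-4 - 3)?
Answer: -240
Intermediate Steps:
c(s) = 21 - 7*s (c(s) = (s - 3)*(-4 - 3) = (-3 + s)*(-7) = 21 - 7*s)
M(g) = 21 - 7*g
q(R) = 3
b(P) = 4 (b(P) = (-2 + 1)*(-4) = -1*(-4) = 4)
(-20*b(M(-1)))*q(-2) = -20*4*3 = -80*3 = -240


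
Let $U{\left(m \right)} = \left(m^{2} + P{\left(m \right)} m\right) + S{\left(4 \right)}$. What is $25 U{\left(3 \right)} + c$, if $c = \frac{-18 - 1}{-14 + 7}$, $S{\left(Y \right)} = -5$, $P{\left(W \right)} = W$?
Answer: $\frac{2294}{7} \approx 327.71$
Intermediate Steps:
$c = \frac{19}{7}$ ($c = - \frac{19}{-7} = \left(-19\right) \left(- \frac{1}{7}\right) = \frac{19}{7} \approx 2.7143$)
$U{\left(m \right)} = -5 + 2 m^{2}$ ($U{\left(m \right)} = \left(m^{2} + m m\right) - 5 = \left(m^{2} + m^{2}\right) - 5 = 2 m^{2} - 5 = -5 + 2 m^{2}$)
$25 U{\left(3 \right)} + c = 25 \left(-5 + 2 \cdot 3^{2}\right) + \frac{19}{7} = 25 \left(-5 + 2 \cdot 9\right) + \frac{19}{7} = 25 \left(-5 + 18\right) + \frac{19}{7} = 25 \cdot 13 + \frac{19}{7} = 325 + \frac{19}{7} = \frac{2294}{7}$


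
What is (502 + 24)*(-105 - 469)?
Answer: -301924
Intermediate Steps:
(502 + 24)*(-105 - 469) = 526*(-574) = -301924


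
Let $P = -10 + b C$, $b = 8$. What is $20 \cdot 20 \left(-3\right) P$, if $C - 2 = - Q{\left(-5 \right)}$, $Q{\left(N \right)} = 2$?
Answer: $12000$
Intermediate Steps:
$C = 0$ ($C = 2 - 2 = 0$)
$P = -10$ ($P = -10 + 8 \cdot 0 = -10 + 0 = -10$)
$20 \cdot 20 \left(-3\right) P = 20 \cdot 20 \left(-3\right) \left(-10\right) = 400 \left(-3\right) \left(-10\right) = \left(-1200\right) \left(-10\right) = 12000$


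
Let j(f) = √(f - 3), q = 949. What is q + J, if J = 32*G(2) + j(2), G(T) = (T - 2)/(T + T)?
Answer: 949 + I ≈ 949.0 + 1.0*I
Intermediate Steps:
j(f) = √(-3 + f)
G(T) = (-2 + T)/(2*T) (G(T) = (-2 + T)/((2*T)) = (-2 + T)*(1/(2*T)) = (-2 + T)/(2*T))
J = I (J = 32*((½)*(-2 + 2)/2) + √(-3 + 2) = 32*((½)*(½)*0) + √(-1) = 32*0 + I = 0 + I = I ≈ 1.0*I)
q + J = 949 + I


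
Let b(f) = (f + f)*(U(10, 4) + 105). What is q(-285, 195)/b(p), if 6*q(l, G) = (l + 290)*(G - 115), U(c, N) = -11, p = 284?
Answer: 25/20022 ≈ 0.0012486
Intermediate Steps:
b(f) = 188*f (b(f) = (f + f)*(-11 + 105) = (2*f)*94 = 188*f)
q(l, G) = (-115 + G)*(290 + l)/6 (q(l, G) = ((l + 290)*(G - 115))/6 = ((290 + l)*(-115 + G))/6 = ((-115 + G)*(290 + l))/6 = (-115 + G)*(290 + l)/6)
q(-285, 195)/b(p) = (-16675/3 - 115/6*(-285) + (145/3)*195 + (⅙)*195*(-285))/((188*284)) = (-16675/3 + 10925/2 + 9425 - 18525/2)/53392 = (200/3)*(1/53392) = 25/20022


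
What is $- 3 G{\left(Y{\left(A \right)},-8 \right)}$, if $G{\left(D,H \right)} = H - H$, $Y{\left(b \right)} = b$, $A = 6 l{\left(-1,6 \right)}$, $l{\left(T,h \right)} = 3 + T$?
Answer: $0$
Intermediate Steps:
$A = 12$ ($A = 6 \left(3 - 1\right) = 6 \cdot 2 = 12$)
$G{\left(D,H \right)} = 0$
$- 3 G{\left(Y{\left(A \right)},-8 \right)} = \left(-3\right) 0 = 0$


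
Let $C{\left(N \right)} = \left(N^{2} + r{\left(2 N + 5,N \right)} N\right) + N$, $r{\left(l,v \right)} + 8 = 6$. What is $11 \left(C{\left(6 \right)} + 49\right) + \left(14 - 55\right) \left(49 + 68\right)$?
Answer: $-3928$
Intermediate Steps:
$r{\left(l,v \right)} = -2$ ($r{\left(l,v \right)} = -8 + 6 = -2$)
$C{\left(N \right)} = N^{2} - N$ ($C{\left(N \right)} = \left(N^{2} - 2 N\right) + N = N^{2} - N$)
$11 \left(C{\left(6 \right)} + 49\right) + \left(14 - 55\right) \left(49 + 68\right) = 11 \left(6 \left(-1 + 6\right) + 49\right) + \left(14 - 55\right) \left(49 + 68\right) = 11 \left(6 \cdot 5 + 49\right) - 4797 = 11 \left(30 + 49\right) - 4797 = 11 \cdot 79 - 4797 = 869 - 4797 = -3928$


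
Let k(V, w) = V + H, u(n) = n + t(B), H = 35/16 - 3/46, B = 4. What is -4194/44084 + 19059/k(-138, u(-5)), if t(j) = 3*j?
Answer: -154701096195/1102166126 ≈ -140.36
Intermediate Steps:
H = 781/368 (H = 35*(1/16) - 3*1/46 = 35/16 - 3/46 = 781/368 ≈ 2.1223)
u(n) = 12 + n (u(n) = n + 3*4 = n + 12 = 12 + n)
k(V, w) = 781/368 + V (k(V, w) = V + 781/368 = 781/368 + V)
-4194/44084 + 19059/k(-138, u(-5)) = -4194/44084 + 19059/(781/368 - 138) = -4194*1/44084 + 19059/(-50003/368) = -2097/22042 + 19059*(-368/50003) = -2097/22042 - 7013712/50003 = -154701096195/1102166126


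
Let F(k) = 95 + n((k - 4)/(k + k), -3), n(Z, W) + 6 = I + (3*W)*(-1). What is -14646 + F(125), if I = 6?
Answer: -14542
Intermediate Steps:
n(Z, W) = -3*W (n(Z, W) = -6 + (6 + (3*W)*(-1)) = -6 + (6 - 3*W) = -3*W)
F(k) = 104 (F(k) = 95 - 3*(-3) = 95 + 9 = 104)
-14646 + F(125) = -14646 + 104 = -14542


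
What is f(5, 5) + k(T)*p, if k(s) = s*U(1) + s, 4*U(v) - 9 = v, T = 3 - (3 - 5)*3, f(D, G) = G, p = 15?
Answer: 955/2 ≈ 477.50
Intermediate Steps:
T = 9 (T = 3 - (-2)*3 = 3 - 1*(-6) = 3 + 6 = 9)
U(v) = 9/4 + v/4
k(s) = 7*s/2 (k(s) = s*(9/4 + (¼)*1) + s = s*(9/4 + ¼) + s = s*(5/2) + s = 5*s/2 + s = 7*s/2)
f(5, 5) + k(T)*p = 5 + ((7/2)*9)*15 = 5 + (63/2)*15 = 5 + 945/2 = 955/2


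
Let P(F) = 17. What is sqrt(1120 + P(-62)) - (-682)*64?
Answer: 43648 + sqrt(1137) ≈ 43682.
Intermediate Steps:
sqrt(1120 + P(-62)) - (-682)*64 = sqrt(1120 + 17) - (-682)*64 = sqrt(1137) - 1*(-43648) = sqrt(1137) + 43648 = 43648 + sqrt(1137)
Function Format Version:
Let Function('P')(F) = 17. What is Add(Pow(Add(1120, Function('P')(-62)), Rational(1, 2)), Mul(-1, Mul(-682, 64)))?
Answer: Add(43648, Pow(1137, Rational(1, 2))) ≈ 43682.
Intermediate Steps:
Add(Pow(Add(1120, Function('P')(-62)), Rational(1, 2)), Mul(-1, Mul(-682, 64))) = Add(Pow(Add(1120, 17), Rational(1, 2)), Mul(-1, Mul(-682, 64))) = Add(Pow(1137, Rational(1, 2)), Mul(-1, -43648)) = Add(Pow(1137, Rational(1, 2)), 43648) = Add(43648, Pow(1137, Rational(1, 2)))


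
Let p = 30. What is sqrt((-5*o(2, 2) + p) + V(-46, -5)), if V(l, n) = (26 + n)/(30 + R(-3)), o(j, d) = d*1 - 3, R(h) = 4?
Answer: sqrt(41174)/34 ≈ 5.9681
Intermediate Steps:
o(j, d) = -3 + d (o(j, d) = d - 3 = -3 + d)
V(l, n) = 13/17 + n/34 (V(l, n) = (26 + n)/(30 + 4) = (26 + n)/34 = (26 + n)*(1/34) = 13/17 + n/34)
sqrt((-5*o(2, 2) + p) + V(-46, -5)) = sqrt((-5*(-3 + 2) + 30) + (13/17 + (1/34)*(-5))) = sqrt((-5*(-1) + 30) + (13/17 - 5/34)) = sqrt((5 + 30) + 21/34) = sqrt(35 + 21/34) = sqrt(1211/34) = sqrt(41174)/34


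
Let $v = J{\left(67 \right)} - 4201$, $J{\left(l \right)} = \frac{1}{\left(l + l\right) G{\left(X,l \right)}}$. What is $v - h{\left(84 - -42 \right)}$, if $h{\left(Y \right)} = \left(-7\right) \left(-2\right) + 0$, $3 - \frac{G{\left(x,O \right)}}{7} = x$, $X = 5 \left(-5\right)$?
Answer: $- \frac{110702759}{26264} \approx -4215.0$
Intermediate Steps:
$X = -25$
$G{\left(x,O \right)} = 21 - 7 x$
$J{\left(l \right)} = \frac{1}{392 l}$ ($J{\left(l \right)} = \frac{1}{\left(l + l\right) \left(21 - -175\right)} = \frac{1}{2 l \left(21 + 175\right)} = \frac{\frac{1}{2} \frac{1}{l}}{196} = \frac{1}{2 l} \frac{1}{196} = \frac{1}{392 l}$)
$h{\left(Y \right)} = 14$ ($h{\left(Y \right)} = 14 + 0 = 14$)
$v = - \frac{110335063}{26264}$ ($v = \frac{1}{392 \cdot 67} - 4201 = \frac{1}{392} \cdot \frac{1}{67} - 4201 = \frac{1}{26264} - 4201 = - \frac{110335063}{26264} \approx -4201.0$)
$v - h{\left(84 - -42 \right)} = - \frac{110335063}{26264} - 14 = - \frac{110702759}{26264}$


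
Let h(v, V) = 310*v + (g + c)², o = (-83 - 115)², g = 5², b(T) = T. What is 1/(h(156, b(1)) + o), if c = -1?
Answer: 1/88140 ≈ 1.1346e-5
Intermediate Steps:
g = 25
o = 39204 (o = (-198)² = 39204)
h(v, V) = 576 + 310*v (h(v, V) = 310*v + (25 - 1)² = 310*v + 24² = 310*v + 576 = 576 + 310*v)
1/(h(156, b(1)) + o) = 1/((576 + 310*156) + 39204) = 1/((576 + 48360) + 39204) = 1/(48936 + 39204) = 1/88140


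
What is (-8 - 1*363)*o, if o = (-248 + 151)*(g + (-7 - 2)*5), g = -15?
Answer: -2159220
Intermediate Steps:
o = 5820 (o = (-248 + 151)*(-15 + (-7 - 2)*5) = -97*(-15 - 9*5) = -97*(-15 - 45) = -97*(-60) = 5820)
(-8 - 1*363)*o = (-8 - 1*363)*5820 = (-8 - 363)*5820 = -371*5820 = -2159220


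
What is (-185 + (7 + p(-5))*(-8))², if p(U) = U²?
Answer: 194481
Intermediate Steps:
(-185 + (7 + p(-5))*(-8))² = (-185 + (7 + (-5)²)*(-8))² = (-185 + (7 + 25)*(-8))² = (-185 + 32*(-8))² = (-185 - 256)² = (-441)² = 194481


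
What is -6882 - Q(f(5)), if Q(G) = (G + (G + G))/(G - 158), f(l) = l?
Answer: -350977/51 ≈ -6881.9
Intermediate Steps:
Q(G) = 3*G/(-158 + G) (Q(G) = (G + 2*G)/(-158 + G) = (3*G)/(-158 + G) = 3*G/(-158 + G))
-6882 - Q(f(5)) = -6882 - 3*5/(-158 + 5) = -6882 - 3*5/(-153) = -6882 - 3*5*(-1)/153 = -6882 - 1*(-5/51) = -6882 + 5/51 = -350977/51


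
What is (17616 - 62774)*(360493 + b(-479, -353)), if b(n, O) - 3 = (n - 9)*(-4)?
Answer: -16367426784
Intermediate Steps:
b(n, O) = 39 - 4*n (b(n, O) = 3 + (n - 9)*(-4) = 3 + (-9 + n)*(-4) = 3 + (36 - 4*n) = 39 - 4*n)
(17616 - 62774)*(360493 + b(-479, -353)) = (17616 - 62774)*(360493 + (39 - 4*(-479))) = -45158*(360493 + (39 + 1916)) = -45158*(360493 + 1955) = -45158*362448 = -16367426784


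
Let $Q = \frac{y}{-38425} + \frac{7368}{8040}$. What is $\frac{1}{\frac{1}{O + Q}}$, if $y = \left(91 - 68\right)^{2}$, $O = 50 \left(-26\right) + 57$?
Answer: $- \frac{3197748573}{2574475} \approx -1242.1$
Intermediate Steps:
$O = -1243$ ($O = -1300 + 57 = -1243$)
$y = 529$ ($y = 23^{2} = 529$)
$Q = \frac{2323852}{2574475}$ ($Q = \frac{529}{-38425} + \frac{7368}{8040} = 529 \left(- \frac{1}{38425}\right) + 7368 \cdot \frac{1}{8040} = - \frac{529}{38425} + \frac{307}{335} = \frac{2323852}{2574475} \approx 0.90265$)
$\frac{1}{\frac{1}{O + Q}} = \frac{1}{\frac{1}{-1243 + \frac{2323852}{2574475}}} = \frac{1}{\frac{1}{- \frac{3197748573}{2574475}}} = \frac{1}{- \frac{2574475}{3197748573}} = - \frac{3197748573}{2574475}$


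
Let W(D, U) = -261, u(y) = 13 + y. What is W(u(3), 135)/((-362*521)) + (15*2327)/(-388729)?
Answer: -6481694541/73315066858 ≈ -0.088409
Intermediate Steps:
W(u(3), 135)/((-362*521)) + (15*2327)/(-388729) = -261/((-362*521)) + (15*2327)/(-388729) = -261/(-188602) + 34905*(-1/388729) = -261*(-1/188602) - 34905/388729 = 261/188602 - 34905/388729 = -6481694541/73315066858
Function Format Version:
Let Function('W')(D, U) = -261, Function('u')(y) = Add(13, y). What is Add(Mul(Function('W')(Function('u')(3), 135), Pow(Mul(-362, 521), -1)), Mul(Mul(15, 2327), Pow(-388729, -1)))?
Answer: Rational(-6481694541, 73315066858) ≈ -0.088409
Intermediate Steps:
Add(Mul(Function('W')(Function('u')(3), 135), Pow(Mul(-362, 521), -1)), Mul(Mul(15, 2327), Pow(-388729, -1))) = Add(Mul(-261, Pow(Mul(-362, 521), -1)), Mul(Mul(15, 2327), Pow(-388729, -1))) = Add(Mul(-261, Pow(-188602, -1)), Mul(34905, Rational(-1, 388729))) = Add(Mul(-261, Rational(-1, 188602)), Rational(-34905, 388729)) = Add(Rational(261, 188602), Rational(-34905, 388729)) = Rational(-6481694541, 73315066858)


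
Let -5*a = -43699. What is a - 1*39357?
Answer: -153086/5 ≈ -30617.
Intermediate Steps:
a = 43699/5 (a = -⅕*(-43699) = 43699/5 ≈ 8739.8)
a - 1*39357 = 43699/5 - 1*39357 = 43699/5 - 39357 = -153086/5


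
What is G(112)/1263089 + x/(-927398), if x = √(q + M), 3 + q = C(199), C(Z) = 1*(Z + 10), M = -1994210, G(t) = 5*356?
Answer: 1780/1263089 - 3*I*√55389/463699 ≈ 0.0014092 - 0.0015226*I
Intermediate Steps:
G(t) = 1780
C(Z) = 10 + Z (C(Z) = 1*(10 + Z) = 10 + Z)
q = 206 (q = -3 + (10 + 199) = -3 + 209 = 206)
x = 6*I*√55389 (x = √(206 - 1994210) = √(-1994004) = 6*I*√55389 ≈ 1412.1*I)
G(112)/1263089 + x/(-927398) = 1780/1263089 + (6*I*√55389)/(-927398) = 1780*(1/1263089) + (6*I*√55389)*(-1/927398) = 1780/1263089 - 3*I*√55389/463699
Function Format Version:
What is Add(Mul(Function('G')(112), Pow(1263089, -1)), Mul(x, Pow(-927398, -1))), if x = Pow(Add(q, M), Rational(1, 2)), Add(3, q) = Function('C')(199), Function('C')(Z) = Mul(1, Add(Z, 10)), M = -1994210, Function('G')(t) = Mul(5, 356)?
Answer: Add(Rational(1780, 1263089), Mul(Rational(-3, 463699), I, Pow(55389, Rational(1, 2)))) ≈ Add(0.0014092, Mul(-0.0015226, I))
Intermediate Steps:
Function('G')(t) = 1780
Function('C')(Z) = Add(10, Z) (Function('C')(Z) = Mul(1, Add(10, Z)) = Add(10, Z))
q = 206 (q = Add(-3, Add(10, 199)) = Add(-3, 209) = 206)
x = Mul(6, I, Pow(55389, Rational(1, 2))) (x = Pow(Add(206, -1994210), Rational(1, 2)) = Pow(-1994004, Rational(1, 2)) = Mul(6, I, Pow(55389, Rational(1, 2))) ≈ Mul(1412.1, I))
Add(Mul(Function('G')(112), Pow(1263089, -1)), Mul(x, Pow(-927398, -1))) = Add(Mul(1780, Pow(1263089, -1)), Mul(Mul(6, I, Pow(55389, Rational(1, 2))), Pow(-927398, -1))) = Add(Mul(1780, Rational(1, 1263089)), Mul(Mul(6, I, Pow(55389, Rational(1, 2))), Rational(-1, 927398))) = Add(Rational(1780, 1263089), Mul(Rational(-3, 463699), I, Pow(55389, Rational(1, 2))))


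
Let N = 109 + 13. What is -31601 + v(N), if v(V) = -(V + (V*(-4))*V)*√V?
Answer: -31601 + 59414*√122 ≈ 6.2465e+5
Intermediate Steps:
N = 122
v(V) = -√V*(V - 4*V²) (v(V) = -(V + (-4*V)*V)*√V = -(V - 4*V²)*√V = -√V*(V - 4*V²))
-31601 + v(N) = -31601 + 122^(3/2)*(-1 + 4*122) = -31601 + (122*√122)*(-1 + 488) = -31601 + (122*√122)*487 = -31601 + 59414*√122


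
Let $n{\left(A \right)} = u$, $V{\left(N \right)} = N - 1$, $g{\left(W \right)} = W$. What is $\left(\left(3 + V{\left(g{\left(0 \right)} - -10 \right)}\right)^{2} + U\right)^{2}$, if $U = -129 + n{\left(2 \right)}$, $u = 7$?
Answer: $484$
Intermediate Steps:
$V{\left(N \right)} = -1 + N$ ($V{\left(N \right)} = N - 1 = -1 + N$)
$n{\left(A \right)} = 7$
$U = -122$ ($U = -129 + 7 = -122$)
$\left(\left(3 + V{\left(g{\left(0 \right)} - -10 \right)}\right)^{2} + U\right)^{2} = \left(\left(3 + \left(-1 + \left(0 - -10\right)\right)\right)^{2} - 122\right)^{2} = \left(\left(3 + \left(-1 + \left(0 + 10\right)\right)\right)^{2} - 122\right)^{2} = \left(\left(3 + \left(-1 + 10\right)\right)^{2} - 122\right)^{2} = \left(\left(3 + 9\right)^{2} - 122\right)^{2} = \left(12^{2} - 122\right)^{2} = \left(144 - 122\right)^{2} = 22^{2} = 484$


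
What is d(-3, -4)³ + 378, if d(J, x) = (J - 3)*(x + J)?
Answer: 74466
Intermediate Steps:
d(J, x) = (-3 + J)*(J + x)
d(-3, -4)³ + 378 = ((-3)² - 3*(-3) - 3*(-4) - 3*(-4))³ + 378 = (9 + 9 + 12 + 12)³ + 378 = 42³ + 378 = 74088 + 378 = 74466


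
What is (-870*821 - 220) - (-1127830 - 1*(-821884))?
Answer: -408544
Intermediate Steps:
(-870*821 - 220) - (-1127830 - 1*(-821884)) = (-714270 - 220) - (-1127830 + 821884) = -714490 - 1*(-305946) = -714490 + 305946 = -408544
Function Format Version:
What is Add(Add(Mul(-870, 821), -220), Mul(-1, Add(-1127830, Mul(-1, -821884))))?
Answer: -408544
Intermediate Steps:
Add(Add(Mul(-870, 821), -220), Mul(-1, Add(-1127830, Mul(-1, -821884)))) = Add(Add(-714270, -220), Mul(-1, Add(-1127830, 821884))) = Add(-714490, Mul(-1, -305946)) = Add(-714490, 305946) = -408544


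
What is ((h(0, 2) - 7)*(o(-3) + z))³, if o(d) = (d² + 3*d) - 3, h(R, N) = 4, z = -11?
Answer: 74088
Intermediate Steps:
o(d) = -3 + d² + 3*d
((h(0, 2) - 7)*(o(-3) + z))³ = ((4 - 7)*((-3 + (-3)² + 3*(-3)) - 11))³ = (-3*((-3 + 9 - 9) - 11))³ = (-3*(-3 - 11))³ = (-3*(-14))³ = 42³ = 74088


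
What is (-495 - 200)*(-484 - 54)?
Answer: 373910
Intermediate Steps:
(-495 - 200)*(-484 - 54) = -695*(-538) = 373910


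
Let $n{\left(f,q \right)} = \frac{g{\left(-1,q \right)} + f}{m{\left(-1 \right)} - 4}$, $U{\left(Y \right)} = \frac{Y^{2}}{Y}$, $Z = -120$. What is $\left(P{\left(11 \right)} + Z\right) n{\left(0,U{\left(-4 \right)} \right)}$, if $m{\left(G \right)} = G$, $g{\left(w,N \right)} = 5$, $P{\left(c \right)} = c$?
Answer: $109$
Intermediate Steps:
$U{\left(Y \right)} = Y$
$n{\left(f,q \right)} = -1 - \frac{f}{5}$ ($n{\left(f,q \right)} = \frac{5 + f}{-1 - 4} = \frac{5 + f}{-5} = \left(5 + f\right) \left(- \frac{1}{5}\right) = -1 - \frac{f}{5}$)
$\left(P{\left(11 \right)} + Z\right) n{\left(0,U{\left(-4 \right)} \right)} = \left(11 - 120\right) \left(-1 - 0\right) = - 109 \left(-1 + 0\right) = \left(-109\right) \left(-1\right) = 109$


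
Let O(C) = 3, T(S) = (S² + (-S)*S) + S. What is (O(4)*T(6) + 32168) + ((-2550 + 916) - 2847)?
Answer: 27705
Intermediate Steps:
T(S) = S (T(S) = (S² - S²) + S = 0 + S = S)
(O(4)*T(6) + 32168) + ((-2550 + 916) - 2847) = (3*6 + 32168) + ((-2550 + 916) - 2847) = (18 + 32168) + (-1634 - 2847) = 32186 - 4481 = 27705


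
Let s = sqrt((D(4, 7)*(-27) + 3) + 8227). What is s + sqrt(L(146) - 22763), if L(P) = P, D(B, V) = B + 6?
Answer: 2*sqrt(1990) + 3*I*sqrt(2513) ≈ 89.219 + 150.39*I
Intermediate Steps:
D(B, V) = 6 + B
s = 2*sqrt(1990) (s = sqrt(((6 + 4)*(-27) + 3) + 8227) = sqrt((10*(-27) + 3) + 8227) = sqrt((-270 + 3) + 8227) = sqrt(-267 + 8227) = sqrt(7960) = 2*sqrt(1990) ≈ 89.219)
s + sqrt(L(146) - 22763) = 2*sqrt(1990) + sqrt(146 - 22763) = 2*sqrt(1990) + sqrt(-22617) = 2*sqrt(1990) + 3*I*sqrt(2513)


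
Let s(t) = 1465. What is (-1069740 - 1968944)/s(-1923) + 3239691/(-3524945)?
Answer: -2143188023939/1032808885 ≈ -2075.1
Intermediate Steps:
(-1069740 - 1968944)/s(-1923) + 3239691/(-3524945) = (-1069740 - 1968944)/1465 + 3239691/(-3524945) = -3038684*1/1465 + 3239691*(-1/3524945) = -3038684/1465 - 3239691/3524945 = -2143188023939/1032808885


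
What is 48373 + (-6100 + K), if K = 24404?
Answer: 66677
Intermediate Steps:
48373 + (-6100 + K) = 48373 + (-6100 + 24404) = 48373 + 18304 = 66677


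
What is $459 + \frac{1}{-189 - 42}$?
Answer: $\frac{106028}{231} \approx 459.0$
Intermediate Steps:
$459 + \frac{1}{-189 - 42} = 459 + \frac{1}{-231} = 459 - \frac{1}{231} = \frac{106028}{231}$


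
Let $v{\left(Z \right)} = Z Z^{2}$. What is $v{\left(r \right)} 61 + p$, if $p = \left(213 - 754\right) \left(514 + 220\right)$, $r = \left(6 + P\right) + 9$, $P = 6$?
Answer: $167827$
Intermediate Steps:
$r = 21$ ($r = \left(6 + 6\right) + 9 = 12 + 9 = 21$)
$v{\left(Z \right)} = Z^{3}$
$p = -397094$ ($p = \left(-541\right) 734 = -397094$)
$v{\left(r \right)} 61 + p = 21^{3} \cdot 61 - 397094 = 9261 \cdot 61 - 397094 = 564921 - 397094 = 167827$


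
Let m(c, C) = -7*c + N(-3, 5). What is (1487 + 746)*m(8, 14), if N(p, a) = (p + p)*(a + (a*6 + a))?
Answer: -660968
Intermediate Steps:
N(p, a) = 16*a*p (N(p, a) = (2*p)*(a + (6*a + a)) = (2*p)*(a + 7*a) = (2*p)*(8*a) = 16*a*p)
m(c, C) = -240 - 7*c (m(c, C) = -7*c + 16*5*(-3) = -7*c - 240 = -240 - 7*c)
(1487 + 746)*m(8, 14) = (1487 + 746)*(-240 - 7*8) = 2233*(-240 - 56) = 2233*(-296) = -660968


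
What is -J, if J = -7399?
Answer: 7399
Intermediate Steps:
-J = -1*(-7399) = 7399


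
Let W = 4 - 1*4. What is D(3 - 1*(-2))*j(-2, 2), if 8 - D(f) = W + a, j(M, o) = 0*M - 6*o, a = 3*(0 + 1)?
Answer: -60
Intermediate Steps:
a = 3 (a = 3*1 = 3)
j(M, o) = -6*o (j(M, o) = 0 - 6*o = -6*o)
W = 0 (W = 4 - 4 = 0)
D(f) = 5 (D(f) = 8 - (0 + 3) = 8 - 1*3 = 8 - 3 = 5)
D(3 - 1*(-2))*j(-2, 2) = 5*(-6*2) = 5*(-12) = -60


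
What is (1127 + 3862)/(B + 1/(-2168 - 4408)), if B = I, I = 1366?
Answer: 32807664/8982815 ≈ 3.6523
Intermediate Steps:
B = 1366
(1127 + 3862)/(B + 1/(-2168 - 4408)) = (1127 + 3862)/(1366 + 1/(-2168 - 4408)) = 4989/(1366 + 1/(-6576)) = 4989/(1366 - 1/6576) = 4989/(8982815/6576) = 4989*(6576/8982815) = 32807664/8982815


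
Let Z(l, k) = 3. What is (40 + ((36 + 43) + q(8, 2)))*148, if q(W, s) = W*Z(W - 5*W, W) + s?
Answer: 21460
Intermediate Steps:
q(W, s) = s + 3*W (q(W, s) = W*3 + s = 3*W + s = s + 3*W)
(40 + ((36 + 43) + q(8, 2)))*148 = (40 + ((36 + 43) + (2 + 3*8)))*148 = (40 + (79 + (2 + 24)))*148 = (40 + (79 + 26))*148 = (40 + 105)*148 = 145*148 = 21460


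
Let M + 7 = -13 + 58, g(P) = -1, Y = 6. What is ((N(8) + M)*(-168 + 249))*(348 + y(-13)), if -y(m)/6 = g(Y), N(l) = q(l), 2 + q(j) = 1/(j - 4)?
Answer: 2078865/2 ≈ 1.0394e+6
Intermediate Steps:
M = 38 (M = -7 + (-13 + 58) = -7 + 45 = 38)
q(j) = -2 + 1/(-4 + j) (q(j) = -2 + 1/(j - 4) = -2 + 1/(-4 + j))
N(l) = (9 - 2*l)/(-4 + l)
y(m) = 6 (y(m) = -6*(-1) = 6)
((N(8) + M)*(-168 + 249))*(348 + y(-13)) = (((9 - 2*8)/(-4 + 8) + 38)*(-168 + 249))*(348 + 6) = (((9 - 16)/4 + 38)*81)*354 = (((¼)*(-7) + 38)*81)*354 = ((-7/4 + 38)*81)*354 = ((145/4)*81)*354 = (11745/4)*354 = 2078865/2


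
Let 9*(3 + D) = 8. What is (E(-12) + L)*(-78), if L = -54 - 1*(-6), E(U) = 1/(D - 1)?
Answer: 52767/14 ≈ 3769.1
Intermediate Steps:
D = -19/9 (D = -3 + (1/9)*8 = -3 + 8/9 = -19/9 ≈ -2.1111)
E(U) = -9/28 (E(U) = 1/(-19/9 - 1) = 1/(-28/9) = -9/28)
L = -48 (L = -54 + 6 = -48)
(E(-12) + L)*(-78) = (-9/28 - 48)*(-78) = -1353/28*(-78) = 52767/14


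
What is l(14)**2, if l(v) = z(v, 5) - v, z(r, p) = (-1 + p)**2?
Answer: 4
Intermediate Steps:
l(v) = 16 - v (l(v) = (-1 + 5)**2 - v = 4**2 - v = 16 - v)
l(14)**2 = (16 - 1*14)**2 = (16 - 14)**2 = 2**2 = 4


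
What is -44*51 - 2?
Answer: -2246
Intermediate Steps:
-44*51 - 2 = -2244 - 2 = -2246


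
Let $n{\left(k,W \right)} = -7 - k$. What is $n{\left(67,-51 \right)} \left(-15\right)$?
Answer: $1110$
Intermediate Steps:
$n{\left(67,-51 \right)} \left(-15\right) = \left(-7 - 67\right) \left(-15\right) = \left(-74\right) \left(-15\right) = 1110$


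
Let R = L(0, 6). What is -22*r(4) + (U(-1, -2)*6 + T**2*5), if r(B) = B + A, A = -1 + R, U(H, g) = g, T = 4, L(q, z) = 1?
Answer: -20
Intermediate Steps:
R = 1
A = 0 (A = -1 + 1 = 0)
r(B) = B (r(B) = B + 0 = B)
-22*r(4) + (U(-1, -2)*6 + T**2*5) = -22*4 + (-2*6 + 4**2*5) = -88 + (-12 + 16*5) = -88 + (-12 + 80) = -88 + 68 = -20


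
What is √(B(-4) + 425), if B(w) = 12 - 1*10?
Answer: √427 ≈ 20.664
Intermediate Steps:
B(w) = 2 (B(w) = 12 - 10 = 2)
√(B(-4) + 425) = √(2 + 425) = √427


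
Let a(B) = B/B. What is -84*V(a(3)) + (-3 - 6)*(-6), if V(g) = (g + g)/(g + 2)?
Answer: -2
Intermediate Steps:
a(B) = 1
V(g) = 2*g/(2 + g) (V(g) = (2*g)/(2 + g) = 2*g/(2 + g))
-84*V(a(3)) + (-3 - 6)*(-6) = -168/(2 + 1) + (-3 - 6)*(-6) = -168/3 - 9*(-6) = -168/3 + 54 = -84*⅔ + 54 = -56 + 54 = -2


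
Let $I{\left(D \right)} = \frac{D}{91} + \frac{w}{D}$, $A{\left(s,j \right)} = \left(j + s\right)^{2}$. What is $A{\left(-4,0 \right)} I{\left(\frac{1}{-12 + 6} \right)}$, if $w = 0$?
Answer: $- \frac{8}{273} \approx -0.029304$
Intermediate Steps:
$I{\left(D \right)} = \frac{D}{91}$ ($I{\left(D \right)} = \frac{D}{91} + \frac{0}{D} = D \frac{1}{91} + 0 = \frac{D}{91} + 0 = \frac{D}{91}$)
$A{\left(-4,0 \right)} I{\left(\frac{1}{-12 + 6} \right)} = \left(0 - 4\right)^{2} \frac{1}{91 \left(-12 + 6\right)} = \left(-4\right)^{2} \frac{1}{91 \left(-6\right)} = 16 \cdot \frac{1}{91} \left(- \frac{1}{6}\right) = 16 \left(- \frac{1}{546}\right) = - \frac{8}{273}$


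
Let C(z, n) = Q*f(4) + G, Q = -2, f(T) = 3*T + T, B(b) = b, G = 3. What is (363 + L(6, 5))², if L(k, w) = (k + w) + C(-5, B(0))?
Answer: 119025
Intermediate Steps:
f(T) = 4*T
C(z, n) = -29 (C(z, n) = -8*4 + 3 = -2*16 + 3 = -32 + 3 = -29)
L(k, w) = -29 + k + w (L(k, w) = (k + w) - 29 = -29 + k + w)
(363 + L(6, 5))² = (363 + (-29 + 6 + 5))² = (363 - 18)² = 345² = 119025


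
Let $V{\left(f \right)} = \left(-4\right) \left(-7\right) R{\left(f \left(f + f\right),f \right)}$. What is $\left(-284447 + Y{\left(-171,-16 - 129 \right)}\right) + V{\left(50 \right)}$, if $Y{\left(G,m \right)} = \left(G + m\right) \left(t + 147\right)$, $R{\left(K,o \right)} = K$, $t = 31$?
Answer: $-200695$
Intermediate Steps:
$Y{\left(G,m \right)} = 178 G + 178 m$ ($Y{\left(G,m \right)} = \left(G + m\right) \left(31 + 147\right) = \left(G + m\right) 178 = 178 G + 178 m$)
$V{\left(f \right)} = 56 f^{2}$ ($V{\left(f \right)} = \left(-4\right) \left(-7\right) f \left(f + f\right) = 28 f 2 f = 28 \cdot 2 f^{2} = 56 f^{2}$)
$\left(-284447 + Y{\left(-171,-16 - 129 \right)}\right) + V{\left(50 \right)} = \left(-284447 + \left(178 \left(-171\right) + 178 \left(-16 - 129\right)\right)\right) + 56 \cdot 50^{2} = \left(-284447 - \left(30438 - 178 \left(-16 - 129\right)\right)\right) + 56 \cdot 2500 = \left(-284447 + \left(-30438 + 178 \left(-145\right)\right)\right) + 140000 = \left(-284447 - 56248\right) + 140000 = -340695 + 140000 = -200695$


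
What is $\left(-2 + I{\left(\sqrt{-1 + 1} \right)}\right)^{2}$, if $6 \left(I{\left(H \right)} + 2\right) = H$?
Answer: $16$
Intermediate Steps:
$I{\left(H \right)} = -2 + \frac{H}{6}$
$\left(-2 + I{\left(\sqrt{-1 + 1} \right)}\right)^{2} = \left(-2 - \left(2 - \frac{\sqrt{-1 + 1}}{6}\right)\right)^{2} = \left(-2 - \left(2 - \frac{\sqrt{0}}{6}\right)\right)^{2} = \left(-2 + \left(-2 + \frac{1}{6} \cdot 0\right)\right)^{2} = \left(-2 + \left(-2 + 0\right)\right)^{2} = \left(-2 - 2\right)^{2} = \left(-4\right)^{2} = 16$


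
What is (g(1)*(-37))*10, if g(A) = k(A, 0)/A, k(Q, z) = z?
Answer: 0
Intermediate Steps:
g(A) = 0 (g(A) = 0/A = 0)
(g(1)*(-37))*10 = (0*(-37))*10 = 0*10 = 0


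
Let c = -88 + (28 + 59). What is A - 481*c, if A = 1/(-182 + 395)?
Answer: 102454/213 ≈ 481.00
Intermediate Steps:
c = -1 (c = -88 + 87 = -1)
A = 1/213 ≈ 0.0046948
A - 481*c = 1/213 - 481*(-1) = 1/213 + 481 = 102454/213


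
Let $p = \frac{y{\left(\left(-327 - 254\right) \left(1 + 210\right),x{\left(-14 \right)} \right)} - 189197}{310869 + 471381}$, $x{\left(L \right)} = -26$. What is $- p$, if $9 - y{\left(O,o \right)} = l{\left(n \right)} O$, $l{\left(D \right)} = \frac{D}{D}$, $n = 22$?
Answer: $\frac{22199}{260750} \approx 0.085135$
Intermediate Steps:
$l{\left(D \right)} = 1$
$y{\left(O,o \right)} = 9 - O$ ($y{\left(O,o \right)} = 9 - 1 O = 9 - O$)
$p = - \frac{22199}{260750}$ ($p = \frac{\left(9 - \left(-327 - 254\right) \left(1 + 210\right)\right) - 189197}{310869 + 471381} = \frac{\left(9 - \left(-581\right) 211\right) - 189197}{782250} = \left(\left(9 - -122591\right) - 189197\right) \frac{1}{782250} = \left(\left(9 + 122591\right) - 189197\right) \frac{1}{782250} = \left(122600 - 189197\right) \frac{1}{782250} = \left(-66597\right) \frac{1}{782250} = - \frac{22199}{260750} \approx -0.085135$)
$- p = \left(-1\right) \left(- \frac{22199}{260750}\right) = \frac{22199}{260750}$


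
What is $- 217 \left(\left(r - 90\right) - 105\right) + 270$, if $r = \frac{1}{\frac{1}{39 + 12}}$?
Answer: $31518$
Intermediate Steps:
$r = 51$ ($r = \frac{1}{\frac{1}{51}} = 51$)
$- 217 \left(\left(r - 90\right) - 105\right) + 270 = - 217 \left(\left(51 - 90\right) - 105\right) + 270 = - 217 \left(-39 - 105\right) + 270 = \left(-217\right) \left(-144\right) + 270 = 31248 + 270 = 31518$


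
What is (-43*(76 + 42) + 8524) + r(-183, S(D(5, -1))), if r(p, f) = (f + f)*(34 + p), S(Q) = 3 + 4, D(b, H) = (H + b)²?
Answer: 1364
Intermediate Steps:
S(Q) = 7
r(p, f) = 2*f*(34 + p) (r(p, f) = (2*f)*(34 + p) = 2*f*(34 + p))
(-43*(76 + 42) + 8524) + r(-183, S(D(5, -1))) = (-43*(76 + 42) + 8524) + 2*7*(34 - 183) = (-43*118 + 8524) + 2*7*(-149) = (-5074 + 8524) - 2086 = 3450 - 2086 = 1364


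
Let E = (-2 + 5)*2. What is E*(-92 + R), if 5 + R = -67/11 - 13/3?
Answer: -7090/11 ≈ -644.54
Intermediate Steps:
E = 6 (E = 3*2 = 6)
R = -509/33 (R = -5 + (-67/11 - 13/3) = -5 - 344/33 = -509/33 ≈ -15.424)
E*(-92 + R) = 6*(-92 - 509/33) = 6*(-3545/33) = -7090/11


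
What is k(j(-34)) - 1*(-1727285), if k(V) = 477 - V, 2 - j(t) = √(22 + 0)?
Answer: 1727760 + √22 ≈ 1.7278e+6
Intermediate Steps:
j(t) = 2 - √22 (j(t) = 2 - √(22 + 0) = 2 - √22)
k(j(-34)) - 1*(-1727285) = (477 - (2 - √22)) - 1*(-1727285) = (477 + (-2 + √22)) + 1727285 = (475 + √22) + 1727285 = 1727760 + √22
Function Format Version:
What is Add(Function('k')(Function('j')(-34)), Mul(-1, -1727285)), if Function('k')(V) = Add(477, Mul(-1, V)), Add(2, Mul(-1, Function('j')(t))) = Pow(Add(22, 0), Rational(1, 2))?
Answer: Add(1727760, Pow(22, Rational(1, 2))) ≈ 1.7278e+6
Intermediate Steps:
Function('j')(t) = Add(2, Mul(-1, Pow(22, Rational(1, 2)))) (Function('j')(t) = Add(2, Mul(-1, Pow(Add(22, 0), Rational(1, 2)))) = Add(2, Mul(-1, Pow(22, Rational(1, 2)))))
Add(Function('k')(Function('j')(-34)), Mul(-1, -1727285)) = Add(Add(477, Mul(-1, Add(2, Mul(-1, Pow(22, Rational(1, 2)))))), Mul(-1, -1727285)) = Add(Add(477, Add(-2, Pow(22, Rational(1, 2)))), 1727285) = Add(Add(475, Pow(22, Rational(1, 2))), 1727285) = Add(1727760, Pow(22, Rational(1, 2)))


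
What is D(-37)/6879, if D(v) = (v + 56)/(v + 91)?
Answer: 19/371466 ≈ 5.1149e-5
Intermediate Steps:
D(v) = (56 + v)/(91 + v)
D(-37)/6879 = ((56 - 37)/(91 - 37))/6879 = (19/54)*(1/6879) = 19/371466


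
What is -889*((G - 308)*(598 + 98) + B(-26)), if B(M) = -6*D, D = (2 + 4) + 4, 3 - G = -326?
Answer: -12940284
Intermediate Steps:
G = 329 (G = 3 - 1*(-326) = 3 + 326 = 329)
D = 10 (D = 6 + 4 = 10)
B(M) = -60 (B(M) = -6*10 = -60)
-889*((G - 308)*(598 + 98) + B(-26)) = -889*((329 - 308)*(598 + 98) - 60) = -889*(21*696 - 60) = -889*(14616 - 60) = -889*14556 = -12940284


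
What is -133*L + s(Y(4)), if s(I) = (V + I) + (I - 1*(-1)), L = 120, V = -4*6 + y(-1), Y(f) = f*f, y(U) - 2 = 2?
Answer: -15947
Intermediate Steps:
y(U) = 4 (y(U) = 2 + 2 = 4)
Y(f) = f**2
V = -20 (V = -4*6 + 4 = -24 + 4 = -20)
s(I) = -19 + 2*I (s(I) = (-20 + I) + (I - 1*(-1)) = (-20 + I) + (I + 1) = (-20 + I) + (1 + I) = -19 + 2*I)
-133*L + s(Y(4)) = -133*120 + (-19 + 2*4**2) = -15960 + (-19 + 2*16) = -15960 + (-19 + 32) = -15960 + 13 = -15947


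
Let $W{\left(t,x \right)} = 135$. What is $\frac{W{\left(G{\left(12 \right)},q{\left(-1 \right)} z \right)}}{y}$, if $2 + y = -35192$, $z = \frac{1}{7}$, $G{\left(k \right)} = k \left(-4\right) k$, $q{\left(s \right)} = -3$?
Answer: $- \frac{135}{35194} \approx -0.0038359$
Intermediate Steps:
$G{\left(k \right)} = - 4 k^{2}$ ($G{\left(k \right)} = - 4 k k = - 4 k^{2}$)
$z = \frac{1}{7} \approx 0.14286$
$y = -35194$ ($y = -2 - 35192 = -35194$)
$\frac{W{\left(G{\left(12 \right)},q{\left(-1 \right)} z \right)}}{y} = \frac{135}{-35194} = 135 \left(- \frac{1}{35194}\right) = - \frac{135}{35194}$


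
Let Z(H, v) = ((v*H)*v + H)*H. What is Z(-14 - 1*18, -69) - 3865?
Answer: 4872423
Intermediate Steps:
Z(H, v) = H*(H + H*v²) (Z(H, v) = ((H*v)*v + H)*H = (H*v² + H)*H = (H + H*v²)*H = H*(H + H*v²))
Z(-14 - 1*18, -69) - 3865 = (-14 - 1*18)²*(1 + (-69)²) - 3865 = (-14 - 18)²*(1 + 4761) - 3865 = (-32)²*4762 - 3865 = 1024*4762 - 3865 = 4876288 - 3865 = 4872423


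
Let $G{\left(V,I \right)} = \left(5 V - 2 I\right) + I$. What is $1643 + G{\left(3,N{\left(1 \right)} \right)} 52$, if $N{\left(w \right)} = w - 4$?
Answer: $2579$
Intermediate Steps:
$N{\left(w \right)} = -4 + w$
$G{\left(V,I \right)} = - I + 5 V$ ($G{\left(V,I \right)} = \left(- 2 I + 5 V\right) + I = - I + 5 V$)
$1643 + G{\left(3,N{\left(1 \right)} \right)} 52 = 1643 + \left(- (-4 + 1) + 5 \cdot 3\right) 52 = 1643 + \left(\left(-1\right) \left(-3\right) + 15\right) 52 = 1643 + \left(3 + 15\right) 52 = 1643 + 18 \cdot 52 = 1643 + 936 = 2579$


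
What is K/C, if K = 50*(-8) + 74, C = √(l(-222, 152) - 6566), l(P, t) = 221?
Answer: 326*I*√705/2115 ≈ 4.0926*I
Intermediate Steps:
C = 3*I*√705 (C = √(221 - 6566) = √(-6345) = 3*I*√705 ≈ 79.656*I)
K = -326 (K = -400 + 74 = -326)
K/C = -326*(-I*√705/2115) = -(-326)*I*√705/2115 = 326*I*√705/2115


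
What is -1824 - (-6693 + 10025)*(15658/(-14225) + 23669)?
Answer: -1121829935244/14225 ≈ -7.8863e+7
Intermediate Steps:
-1824 - (-6693 + 10025)*(15658/(-14225) + 23669) = -1824 - 3332*(15658*(-1/14225) + 23669) = -1824 - 3332*(-15658/14225 + 23669) = -1824 - 3332*336675867/14225 = -1824 - 1*1121803988844/14225 = -1824 - 1121803988844/14225 = -1121829935244/14225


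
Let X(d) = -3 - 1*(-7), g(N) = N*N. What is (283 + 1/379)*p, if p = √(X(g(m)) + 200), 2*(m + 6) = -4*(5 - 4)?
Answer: 214516*√51/379 ≈ 4042.1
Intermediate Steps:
m = -8 (m = -6 + (-4*(5 - 4))/2 = -6 + (-4*1)/2 = -6 + (½)*(-4) = -6 - 2 = -8)
g(N) = N²
X(d) = 4 (X(d) = -3 + 7 = 4)
p = 2*√51 (p = √(4 + 200) = √204 = 2*√51 ≈ 14.283)
(283 + 1/379)*p = (283 + 1/379)*(2*√51) = 107258*(2*√51)/379 = 214516*√51/379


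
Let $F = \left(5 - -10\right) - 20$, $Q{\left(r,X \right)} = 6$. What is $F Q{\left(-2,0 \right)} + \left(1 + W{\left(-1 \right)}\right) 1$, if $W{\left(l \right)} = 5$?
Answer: $-24$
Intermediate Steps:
$F = -5$ ($F = \left(5 + 10\right) - 20 = 15 - 20 = -5$)
$F Q{\left(-2,0 \right)} + \left(1 + W{\left(-1 \right)}\right) 1 = \left(-5\right) 6 + \left(1 + 5\right) 1 = -30 + 6 \cdot 1 = -30 + 6 = -24$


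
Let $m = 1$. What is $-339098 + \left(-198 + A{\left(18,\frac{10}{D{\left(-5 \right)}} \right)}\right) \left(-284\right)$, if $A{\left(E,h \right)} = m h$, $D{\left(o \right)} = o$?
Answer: $-282298$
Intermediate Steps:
$A{\left(E,h \right)} = h$ ($A{\left(E,h \right)} = 1 h = h$)
$-339098 + \left(-198 + A{\left(18,\frac{10}{D{\left(-5 \right)}} \right)}\right) \left(-284\right) = -339098 + \left(-198 + \frac{10}{-5}\right) \left(-284\right) = -339098 + \left(-198 + 10 \left(- \frac{1}{5}\right)\right) \left(-284\right) = -339098 + \left(-198 - 2\right) \left(-284\right) = -339098 - -56800 = -339098 + 56800 = -282298$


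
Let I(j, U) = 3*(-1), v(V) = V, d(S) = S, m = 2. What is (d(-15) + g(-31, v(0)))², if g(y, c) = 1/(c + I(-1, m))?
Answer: 2116/9 ≈ 235.11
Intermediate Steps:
I(j, U) = -3
g(y, c) = 1/(-3 + c) (g(y, c) = 1/(c - 3) = 1/(-3 + c))
(d(-15) + g(-31, v(0)))² = (-15 + 1/(-3 + 0))² = (-15 + 1/(-3))² = (-15 - ⅓)² = (-46/3)² = 2116/9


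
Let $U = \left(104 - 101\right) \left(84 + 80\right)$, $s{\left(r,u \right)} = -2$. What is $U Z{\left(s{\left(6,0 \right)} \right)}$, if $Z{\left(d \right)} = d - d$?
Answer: $0$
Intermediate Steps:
$U = 492$ ($U = 3 \cdot 164 = 492$)
$Z{\left(d \right)} = 0$
$U Z{\left(s{\left(6,0 \right)} \right)} = 492 \cdot 0 = 0$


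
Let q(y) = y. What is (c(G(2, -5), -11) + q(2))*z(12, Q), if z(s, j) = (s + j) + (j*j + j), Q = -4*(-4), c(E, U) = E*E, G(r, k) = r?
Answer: 1800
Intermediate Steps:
c(E, U) = E²
Q = 16
z(s, j) = s + j² + 2*j (z(s, j) = (j + s) + (j² + j) = (j + s) + (j + j²) = s + j² + 2*j)
(c(G(2, -5), -11) + q(2))*z(12, Q) = (2² + 2)*(12 + 16² + 2*16) = (4 + 2)*(12 + 256 + 32) = 6*300 = 1800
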